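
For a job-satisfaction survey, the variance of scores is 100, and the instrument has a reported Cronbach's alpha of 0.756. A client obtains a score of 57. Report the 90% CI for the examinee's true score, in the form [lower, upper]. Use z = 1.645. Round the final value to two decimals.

[48.87, 65.13]

σ = 100^(1/2) = 10.00000
SEM = 10.00000 * √(1 − 0.75600) = 10.00000 * √0.24400 ≈ 10.00000 * 0.49396 ≈ 4.93964
Half-width = 1.645*4.93964 ≈ 8.12570
Interval: (48.87430, 65.12570)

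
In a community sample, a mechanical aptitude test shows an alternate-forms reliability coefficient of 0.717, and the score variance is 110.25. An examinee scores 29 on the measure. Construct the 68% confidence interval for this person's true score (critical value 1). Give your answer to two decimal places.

σ = 110.25^(1/2) = 10.5000
SEM = 10.5000 × √(1 − 0.7170) = 10.5000 × √0.2830 ≈ 10.5000 × 0.5320 ≈ 5.5858
Margin = 1 × 5.5858 ≈ 5.5858
Interval: (23.4142, 34.5858)

[23.41, 34.59]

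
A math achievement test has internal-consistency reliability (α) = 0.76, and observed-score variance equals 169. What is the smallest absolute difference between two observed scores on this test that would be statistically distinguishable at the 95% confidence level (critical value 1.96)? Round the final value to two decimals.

17.65

SD = √169 = 13.000
SEM = 13.000 * √(1 − 0.760) = 13.000 * √0.240 ≈ 13.000 * 0.490 ≈ 6.369
Standard error of the difference = 6.369·√2 ≈ 9.007
Smallest detectable difference = 1.96*9.007 ≈ 17.653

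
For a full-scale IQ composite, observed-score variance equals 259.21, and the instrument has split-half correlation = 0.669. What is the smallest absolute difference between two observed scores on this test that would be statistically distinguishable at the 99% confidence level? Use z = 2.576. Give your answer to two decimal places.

26.12

SD = √259.21 ≈ 16.1000
r_full = 2·0.669 / (1 + 0.669) ≈ 0.8017
The standard error of measurement is 16.1000·√(1 − 0.8017) ≈ 16.1000·0.4453 ≈ 7.1699.
SE_diff = SEM · √2 ≈ 7.1699 · 1.4142 ≈ 10.1397
Smallest detectable difference = 2.576·10.1397 ≈ 26.1200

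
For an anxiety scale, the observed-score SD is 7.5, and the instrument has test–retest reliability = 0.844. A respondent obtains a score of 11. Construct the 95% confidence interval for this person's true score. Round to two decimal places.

[5.19, 16.81]

SEM = 7.5000*√(1 − 0.8440) ≈ 2.9623
1.96 * SEM ≈ 5.8060
95% CI: 11 ± 5.8060 = [5.1940, 16.8060]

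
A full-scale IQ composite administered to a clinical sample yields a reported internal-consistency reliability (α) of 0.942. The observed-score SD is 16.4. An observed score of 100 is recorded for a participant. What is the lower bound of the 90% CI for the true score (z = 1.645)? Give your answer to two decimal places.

93.50

SEM = 16.40000 * √(1 − 0.94200) = 16.40000 * √0.05800 ≈ 16.40000 * 0.24083 ≈ 3.94964
Margin = 1.645 * 3.94964 ≈ 6.49716
Lower limit = 100 − 6.49716 ≈ 93.50284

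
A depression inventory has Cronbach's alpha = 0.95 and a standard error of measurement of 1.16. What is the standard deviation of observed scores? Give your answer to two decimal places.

5.19

σ = SEM·(1 − r)^(−1/2) ≈ 1.16×4.472 ≈ 5.188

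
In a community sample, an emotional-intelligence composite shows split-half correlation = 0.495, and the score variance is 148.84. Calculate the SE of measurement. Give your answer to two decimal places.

SD = √148.84 = 12.2000
r_full = 2·0.495 / (1 + 0.495) ≈ 0.6622
SEM = 12.2000 · √(1 − 0.6622) = 12.2000 · √0.3378 ≈ 12.2000 · 0.5812 ≈ 7.0906

7.09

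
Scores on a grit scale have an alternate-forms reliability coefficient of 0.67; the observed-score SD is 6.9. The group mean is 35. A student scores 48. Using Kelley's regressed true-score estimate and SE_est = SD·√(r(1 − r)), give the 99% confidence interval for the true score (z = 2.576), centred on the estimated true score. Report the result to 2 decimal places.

T̂ = 0.670(48) + 0.330(35) ≈ 43.710
SE_est = 6.900·√[r(1 − r)] ≈ 3.244
CI = 43.710 ± 2.576 × 3.244 → [35.352, 52.068]

[35.35, 52.07]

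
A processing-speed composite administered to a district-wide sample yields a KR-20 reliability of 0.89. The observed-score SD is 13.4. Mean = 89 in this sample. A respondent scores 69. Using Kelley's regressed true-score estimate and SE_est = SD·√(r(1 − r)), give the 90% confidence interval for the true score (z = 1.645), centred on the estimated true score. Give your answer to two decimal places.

[64.30, 78.10]

T̂ = r·X + (1 − r)·M = 0.8900×69 + 0.1100×89 = 61.4100 + 9.7900 ≈ 71.2000
SE_est = 13.4000×√(0.8900×0.1100) ≈ 4.1927
CI = 71.2000 ± 1.645 × 4.1927 → [64.3030, 78.0970]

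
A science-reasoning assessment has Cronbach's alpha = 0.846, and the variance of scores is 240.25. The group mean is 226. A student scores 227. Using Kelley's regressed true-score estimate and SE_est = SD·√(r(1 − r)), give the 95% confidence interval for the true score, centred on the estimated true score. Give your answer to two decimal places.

[215.88, 237.81]

SD = √240.25 = 15.500
Estimated true score = 0.846×227 + (1 − 0.846)×226 ≈ 226.846
SE_est = SD × √(r(1 − r)) = 15.500 × √0.130 ≈ 15.500 × 0.361 ≈ 5.595
CI = 226.846 ± 1.96 × 5.595 → [215.880, 237.812]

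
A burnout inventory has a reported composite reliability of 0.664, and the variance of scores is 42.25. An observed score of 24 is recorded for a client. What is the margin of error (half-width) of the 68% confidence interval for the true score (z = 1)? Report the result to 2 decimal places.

SD = √42.25 ≈ 6.500
SEM = 6.500 · √(1 − 0.664) = 6.500 · √0.336 ≈ 6.500 · 0.580 ≈ 3.768
1 · SEM ≈ 3.768

3.77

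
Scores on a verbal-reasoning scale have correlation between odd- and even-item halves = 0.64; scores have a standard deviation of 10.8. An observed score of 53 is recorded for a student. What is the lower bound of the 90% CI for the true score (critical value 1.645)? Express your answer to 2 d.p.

44.68

r_full = 2·0.64 / (1 + 0.64) ≈ 0.7805
SEM = 10.8000 · √(1 − 0.7805) = 10.8000 · √0.2195 ≈ 10.8000 · 0.4685 ≈ 5.0600
Margin = 1.645 · 5.0600 ≈ 8.3237
Lower limit = 53 − 8.3237 ≈ 44.6763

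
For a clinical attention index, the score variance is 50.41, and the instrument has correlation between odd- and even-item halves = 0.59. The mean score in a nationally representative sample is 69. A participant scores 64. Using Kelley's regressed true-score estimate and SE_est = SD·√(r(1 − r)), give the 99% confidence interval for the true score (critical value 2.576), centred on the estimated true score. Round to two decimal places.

SD = √50.41 = 7.1000
Full-length reliability (Spearman-Brown) = 2(0.59)/(1+0.59) ≈ 0.7421
Estimated true score = 0.7421×64 + (1 − 0.7421)×69 ≈ 65.2893
SE_est = SD × √(r(1 − r)) = 7.1000 × √0.1914 ≈ 7.1000 × 0.4375 ≈ 3.1059
99% CI: 65.2893 ± 8.0009 ≈ (57.2884, 73.2902)

[57.29, 73.29]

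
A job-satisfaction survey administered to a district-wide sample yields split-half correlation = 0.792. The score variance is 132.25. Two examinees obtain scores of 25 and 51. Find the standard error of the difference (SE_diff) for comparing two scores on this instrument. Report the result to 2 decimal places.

SD = √132.25 ≈ 11.5000
Spearman-Brown: r = 2(0.792) / (1 + 0.792) = 1.5840 / 1.7920 ≈ 0.8839
SEM = 11.5000 · √(1 − 0.8839) = 11.5000 · √0.1161 ≈ 11.5000 · 0.3407 ≈ 3.9180
SE_diff = √2 · SEM ≈ 5.5408

5.54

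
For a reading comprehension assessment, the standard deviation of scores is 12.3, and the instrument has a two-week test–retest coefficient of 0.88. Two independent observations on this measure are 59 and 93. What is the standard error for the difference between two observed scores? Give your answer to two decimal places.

6.03

SEM = 12.3000 · √(1 − 0.8800) = 12.3000 · √0.1200 ≈ 12.3000 · 0.3464 ≈ 4.2608
SE_diff = SEM · √2 ≈ 4.2608 · 1.4142 ≈ 6.0257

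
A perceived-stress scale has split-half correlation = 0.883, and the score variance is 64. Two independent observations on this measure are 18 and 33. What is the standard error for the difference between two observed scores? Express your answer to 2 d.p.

SD = √64 ≈ 8.000
Spearman-Brown: r = 2(0.883) / (1 + 0.883) = 1.766 / 1.883 ≈ 0.938
SEM = 8.000 * √(1 − 0.938) = 8.000 * √0.062 ≈ 8.000 * 0.249 ≈ 1.994
SE_diff = SEM * √2 ≈ 1.994 * 1.414 ≈ 2.820

2.82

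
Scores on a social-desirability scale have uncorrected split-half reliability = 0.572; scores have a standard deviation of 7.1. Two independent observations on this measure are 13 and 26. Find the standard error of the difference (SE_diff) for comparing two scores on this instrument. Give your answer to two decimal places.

Full-length reliability (Spearman-Brown) = 2(0.572)/(1+0.572) ≃ 0.7277
SEM = 7.1000·√(1 − 0.7277) ≃ 3.7047
SE_diff = SEM · √2 ≃ 3.7047 · 1.4142 ≃ 5.2392

5.24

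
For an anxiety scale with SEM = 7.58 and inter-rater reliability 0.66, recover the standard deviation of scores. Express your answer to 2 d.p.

13.00

SD = 7.58 / √(1 − 0.66) ≈ 12.9996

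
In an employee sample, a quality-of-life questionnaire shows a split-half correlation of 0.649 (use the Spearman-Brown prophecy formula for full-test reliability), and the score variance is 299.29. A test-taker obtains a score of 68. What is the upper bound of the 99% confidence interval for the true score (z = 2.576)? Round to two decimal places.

88.56

σ = 299.29^(1/2) = 17.300
Spearman-Brown: r = 2(0.649) / (1 + 0.649) = 1.298 / 1.649 ≈ 0.787
SEM = 17.300 × √(1 − 0.787) = 17.300 × √0.213 ≈ 17.300 × 0.461 ≈ 7.982
2.576 × SEM ≈ 20.561
Upper limit = 68 + 20.561 ≈ 88.561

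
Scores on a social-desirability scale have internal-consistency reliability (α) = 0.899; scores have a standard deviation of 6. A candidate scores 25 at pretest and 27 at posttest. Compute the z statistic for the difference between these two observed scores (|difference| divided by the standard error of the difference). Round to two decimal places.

SEM = 6.0000 × √(1 − 0.8990) = 6.0000 × √0.1010 ≃ 6.0000 × 0.3178 ≃ 1.9068
SE_diff = SEM × √2 ≃ 1.9068 × 1.4142 ≃ 2.6967
z = |25 − 27| / 2.6967 = 2 / 2.6967 ≃ 0.7417

0.74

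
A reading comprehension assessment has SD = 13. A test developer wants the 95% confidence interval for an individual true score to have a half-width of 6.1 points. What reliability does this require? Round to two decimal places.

0.94

SEM needed = half-width / z = 6.1/1.96 ≈ 3.1122
r = 1 − (SEM / SD)² = 1 − (3.1122 / 13)² ≈ 1 − 0.0573 ≈ 0.9427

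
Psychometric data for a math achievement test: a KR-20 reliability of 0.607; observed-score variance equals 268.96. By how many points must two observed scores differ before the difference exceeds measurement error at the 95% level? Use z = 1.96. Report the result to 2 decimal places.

σ = 268.96^(1/2) = 16.400
SEM = 16.400*√(1 − 0.607) ≈ 10.281
SE_diff = SEM * √2 ≈ 10.281 * 1.414 ≈ 14.540
Smallest detectable difference = 1.96*14.540 ≈ 28.498

28.50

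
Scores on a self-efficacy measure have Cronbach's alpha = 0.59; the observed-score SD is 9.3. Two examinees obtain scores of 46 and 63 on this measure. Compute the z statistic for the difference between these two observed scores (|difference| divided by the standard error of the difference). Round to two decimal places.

SEM = 9.30000 × √(1 − 0.59000) = 9.30000 × √0.41000 ≈ 9.30000 × 0.64031 ≈ 5.95491
SE_diff = SEM × √2 ≈ 5.95491 × 1.41421 ≈ 8.42151
z = 17 / 8.42151 ≈ 2.01864

2.02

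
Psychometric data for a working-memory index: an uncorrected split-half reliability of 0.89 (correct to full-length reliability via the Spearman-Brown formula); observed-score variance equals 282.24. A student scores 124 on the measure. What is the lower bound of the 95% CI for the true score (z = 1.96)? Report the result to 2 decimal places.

SD = √282.24 ≈ 16.800
Spearman-Brown: r = 2(0.89) / (1 + 0.89) = 1.780 / 1.890 ≈ 0.942
SEM = 16.800 × √(1 − 0.942) = 16.800 × √0.058 ≈ 16.800 × 0.241 ≈ 4.053
Margin = 1.96 × 4.053 ≈ 7.944
Lower bound: 124 − 7.944 = 116.056

116.06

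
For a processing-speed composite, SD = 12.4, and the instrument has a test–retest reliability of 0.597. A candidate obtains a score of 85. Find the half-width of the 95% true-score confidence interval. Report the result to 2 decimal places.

15.43

SEM = 12.4000 * √(1 − 0.5970) = 12.4000 * √0.4030 ≈ 12.4000 * 0.6348 ≈ 7.8718
1.96 * SEM ≈ 15.4287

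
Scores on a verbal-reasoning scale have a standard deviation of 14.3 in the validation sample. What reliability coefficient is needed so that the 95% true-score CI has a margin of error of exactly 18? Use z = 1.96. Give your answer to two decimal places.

0.59

Required SEM = 18 / 1.96 ≃ 9.184
r = 1 − (9.184/14.3)² ≃ 1 − 0.412 ≃ 0.588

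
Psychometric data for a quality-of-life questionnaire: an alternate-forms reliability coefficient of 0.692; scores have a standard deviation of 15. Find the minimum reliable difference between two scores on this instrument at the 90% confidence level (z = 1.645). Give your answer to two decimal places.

SEM = 15.000×√(1 − 0.692) ≈ 8.325
Standard error of the difference = 8.325·√2 ≈ 11.773
Smallest detectable difference = 1.645×11.773 ≈ 19.366

19.37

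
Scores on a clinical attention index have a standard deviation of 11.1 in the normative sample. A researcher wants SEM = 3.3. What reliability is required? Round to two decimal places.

0.91

r = 1 − (3.300/11.1)² ≈ 1 − 0.088 ≈ 0.912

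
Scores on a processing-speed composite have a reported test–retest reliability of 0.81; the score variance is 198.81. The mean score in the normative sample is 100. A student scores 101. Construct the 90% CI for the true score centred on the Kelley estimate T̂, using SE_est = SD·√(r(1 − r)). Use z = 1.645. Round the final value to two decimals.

[91.71, 109.91]

σ = 198.81^(1/2) = 14.1000
T̂ = r·X + (1 − r)·M = 0.8100×101 + 0.1900×100 = 81.8100 + 19.0000 ≈ 100.8100
SE_est = SD × √(r(1 − r)) = 14.1000 × √0.1539 ≈ 14.1000 × 0.3923 ≈ 5.5314
90% CI: 100.8100 ± 9.0992 ≈ (91.7108, 109.9092)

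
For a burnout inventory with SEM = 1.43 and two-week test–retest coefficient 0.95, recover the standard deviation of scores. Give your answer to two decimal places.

σ = SEM·(1 − r)^(−1/2) ≈ 1.43*4.47214 ≈ 6.39515

6.40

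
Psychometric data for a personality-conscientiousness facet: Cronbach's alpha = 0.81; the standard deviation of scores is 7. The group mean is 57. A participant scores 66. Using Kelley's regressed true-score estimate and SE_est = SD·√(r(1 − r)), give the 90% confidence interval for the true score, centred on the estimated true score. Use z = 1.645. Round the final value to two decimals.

T̂ = 0.810(66) + 0.190(57) ≈ 64.290
SE_est = 7.000·√[r(1 − r)] ≈ 2.746
CI = 64.290 ± 1.645 × 2.746 → [59.773, 68.807]

[59.77, 68.81]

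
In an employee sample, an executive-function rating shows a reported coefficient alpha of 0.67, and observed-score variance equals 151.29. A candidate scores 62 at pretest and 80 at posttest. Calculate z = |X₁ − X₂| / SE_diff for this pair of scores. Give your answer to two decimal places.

σ = 151.29^(1/2) = 12.3000
SEM = 12.3000 · √(1 − 0.6700) = 12.3000 · √0.3300 ≈ 12.3000 · 0.5745 ≈ 7.0658
SE_diff = SEM · √2 ≈ 7.0658 · 1.4142 ≈ 9.9926
z = |62 − 80| / 9.9926 = 18 / 9.9926 ≈ 1.8013

1.80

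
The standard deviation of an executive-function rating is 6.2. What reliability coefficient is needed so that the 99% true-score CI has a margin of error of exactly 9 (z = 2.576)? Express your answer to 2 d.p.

0.68

Required SEM = 9 / 2.576 ≈ 3.49379
r = 1 − (SEM / SD)² = 1 − (3.49379 / 6.2)² ≈ 1 − 0.31755 ≈ 0.68245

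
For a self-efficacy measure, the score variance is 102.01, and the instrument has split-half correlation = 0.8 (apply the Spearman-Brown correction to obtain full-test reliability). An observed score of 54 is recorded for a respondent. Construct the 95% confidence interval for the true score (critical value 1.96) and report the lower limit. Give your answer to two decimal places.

SD = √102.01 ≈ 10.1000
Spearman-Brown: r = 2(0.8) / (1 + 0.8) = 1.6000 / 1.8000 ≈ 0.8889
SEM = 10.1000 * √(1 − 0.8889) = 10.1000 * √0.1111 ≈ 10.1000 * 0.3333 ≈ 3.3667
Half-width = 1.96*3.3667 ≈ 6.5987
Lower bound: 54 − 6.5987 = 47.4013

47.40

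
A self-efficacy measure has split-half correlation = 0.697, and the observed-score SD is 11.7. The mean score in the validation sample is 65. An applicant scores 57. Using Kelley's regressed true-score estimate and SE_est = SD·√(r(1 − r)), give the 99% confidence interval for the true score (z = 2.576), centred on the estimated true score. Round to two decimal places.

Spearman-Brown: r = 2(0.697) / (1 + 0.697) = 1.394 / 1.697 ≈ 0.821
Estimated true score = 0.821*57 + (1 − 0.821)*65 ≈ 58.428
SE_est = SD * √(r(1 − r)) = 11.700 * √0.147 ≈ 11.700 * 0.383 ≈ 4.481
CI = 58.428 ± 2.576 * 4.481 → [46.886, 69.971]

[46.89, 69.97]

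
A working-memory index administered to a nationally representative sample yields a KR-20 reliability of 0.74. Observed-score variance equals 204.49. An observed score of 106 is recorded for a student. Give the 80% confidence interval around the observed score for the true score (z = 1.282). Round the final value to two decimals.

[96.65, 115.35]

SD = √204.49 = 14.3000
SEM = 14.3000·√(1 − 0.7400) ≈ 7.2916
1.282 · SEM ≈ 9.3478
Interval: (96.6522, 115.3478)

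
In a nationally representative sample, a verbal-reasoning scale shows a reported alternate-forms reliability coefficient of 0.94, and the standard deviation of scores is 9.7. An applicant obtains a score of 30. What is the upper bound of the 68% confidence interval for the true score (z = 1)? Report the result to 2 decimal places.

SEM = 9.70000 * √(1 − 0.94000) = 9.70000 * √0.06000 ≈ 9.70000 * 0.24495 ≈ 2.37601
Half-width = 1*2.37601 ≈ 2.37601
Upper bound: 30 + 2.37601 = 32.37601

32.38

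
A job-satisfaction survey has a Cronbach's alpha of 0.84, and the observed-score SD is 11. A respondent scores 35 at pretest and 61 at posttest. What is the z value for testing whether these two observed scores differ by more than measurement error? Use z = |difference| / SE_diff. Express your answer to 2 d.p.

The standard error of measurement is 11.000*√(1 − 0.840) ≈ 11.000*0.400 ≈ 4.400.
SE_diff = SEM * √2 ≈ 4.400 * 1.414 ≈ 6.223
z = 26 / 6.223 ≈ 4.178

4.18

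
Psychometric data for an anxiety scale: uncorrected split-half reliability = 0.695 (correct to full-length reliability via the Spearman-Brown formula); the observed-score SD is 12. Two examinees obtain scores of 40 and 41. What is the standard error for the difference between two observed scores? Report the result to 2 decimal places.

7.20

Spearman-Brown: r = 2(0.695) / (1 + 0.695) = 1.390 / 1.695 ≈ 0.820
The standard error of measurement is 12.000*√(1 − 0.820) ≈ 12.000*0.424 ≈ 5.090.
SE_diff = SEM * √2 ≈ 5.090 * 1.414 ≈ 7.199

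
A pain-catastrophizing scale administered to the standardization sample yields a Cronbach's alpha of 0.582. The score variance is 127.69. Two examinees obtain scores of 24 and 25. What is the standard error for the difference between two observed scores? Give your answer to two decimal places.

SD = √127.69 = 11.3000
SEM = 11.3000 × √(1 − 0.5820) = 11.3000 × √0.4180 ≈ 11.3000 × 0.6465 ≈ 7.3058
SE_diff = SEM × √2 ≈ 7.3058 × 1.4142 ≈ 10.3319

10.33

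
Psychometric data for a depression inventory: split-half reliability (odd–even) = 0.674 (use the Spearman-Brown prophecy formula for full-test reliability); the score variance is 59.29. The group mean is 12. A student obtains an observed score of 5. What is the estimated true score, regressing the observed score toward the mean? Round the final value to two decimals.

6.36

r_full = 2·0.674 / (1 + 0.674) ≈ 0.8053
T̂ = 0.8053(5) + 0.1947(12) ≈ 6.3632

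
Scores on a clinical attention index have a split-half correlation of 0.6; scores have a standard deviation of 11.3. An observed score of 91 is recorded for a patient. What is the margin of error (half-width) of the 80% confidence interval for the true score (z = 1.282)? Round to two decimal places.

7.24

Full-length reliability (Spearman-Brown) = 2(0.6)/(1+0.6) ≈ 0.7500
The standard error of measurement is 11.3000·√(1 − 0.7500) ≈ 11.3000·0.5000 ≈ 5.6500.
1.282 · SEM ≈ 7.2433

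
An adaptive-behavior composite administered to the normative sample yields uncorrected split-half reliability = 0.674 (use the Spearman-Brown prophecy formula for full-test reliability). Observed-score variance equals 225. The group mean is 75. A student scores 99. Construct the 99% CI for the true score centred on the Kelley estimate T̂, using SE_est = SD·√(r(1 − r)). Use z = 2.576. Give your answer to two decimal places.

SD = √225 = 15.0000
Spearman-Brown: r = 2(0.674) / (1 + 0.674) = 1.3480 / 1.6740 ≈ 0.8053
Estimated true score = 0.8053·99 + (1 − 0.8053)·75 ≈ 94.3262
SE_est = 15.0000·√(0.8053·0.1947) ≈ 5.9400
99% CI: 94.3262 ± 15.3015 ≈ (79.0246, 109.6277)

[79.02, 109.63]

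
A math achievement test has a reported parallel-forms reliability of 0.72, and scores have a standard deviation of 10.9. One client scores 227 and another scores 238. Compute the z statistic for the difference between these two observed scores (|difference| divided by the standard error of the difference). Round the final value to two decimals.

1.35

The standard error of measurement is 10.90000*√(1 − 0.72000) ≈ 10.90000*0.52915 ≈ 5.76774.
SE_diff = SEM * √2 ≈ 5.76774 * 1.41421 ≈ 8.15681
z = 11 / 8.15681 ≈ 1.34857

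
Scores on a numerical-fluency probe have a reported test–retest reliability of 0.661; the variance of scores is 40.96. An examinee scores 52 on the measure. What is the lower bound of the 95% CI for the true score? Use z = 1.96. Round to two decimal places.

SD = √40.96 ≈ 6.40000
SEM = 6.40000 × √(1 − 0.66100) = 6.40000 × √0.33900 ≈ 6.40000 × 0.58224 ≈ 3.72632
1.96 × SEM ≈ 7.30358
Lower limit = 52 − 7.30358 ≈ 44.69642

44.70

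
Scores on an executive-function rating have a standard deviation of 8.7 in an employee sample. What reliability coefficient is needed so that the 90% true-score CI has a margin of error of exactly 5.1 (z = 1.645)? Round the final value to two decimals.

Required SEM = 5.1 / 1.645 ≈ 3.10030
r = 1 − (SEM / SD)² = 1 − (3.10030 / 8.7)² ≈ 1 − 0.12699 ≈ 0.87301

0.87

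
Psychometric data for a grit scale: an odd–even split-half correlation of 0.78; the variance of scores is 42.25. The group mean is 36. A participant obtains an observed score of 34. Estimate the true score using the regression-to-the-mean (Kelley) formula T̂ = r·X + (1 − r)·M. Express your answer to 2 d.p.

34.25

Full-length reliability (Spearman-Brown) = 2(0.78)/(1+0.78) ≃ 0.8764
T̂ = 0.8764(34) + 0.1236(36) ≃ 34.2472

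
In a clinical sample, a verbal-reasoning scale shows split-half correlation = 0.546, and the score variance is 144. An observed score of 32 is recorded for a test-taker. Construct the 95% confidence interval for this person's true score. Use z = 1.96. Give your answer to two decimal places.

[19.25, 44.75]

σ = 144^(1/2) = 12.0000
r_full = 2·0.546 / (1 + 0.546) ≈ 0.7063
SEM = 12.0000×√(1 − 0.7063) ≈ 6.5029
Half-width = 1.96×6.5029 ≈ 12.7456
Interval: (19.2544, 44.7456)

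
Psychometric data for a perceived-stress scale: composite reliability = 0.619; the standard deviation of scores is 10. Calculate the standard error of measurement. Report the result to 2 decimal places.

SEM = 10.0000 · √(1 − 0.6190) = 10.0000 · √0.3810 ≈ 10.0000 · 0.6173 ≈ 6.1725

6.17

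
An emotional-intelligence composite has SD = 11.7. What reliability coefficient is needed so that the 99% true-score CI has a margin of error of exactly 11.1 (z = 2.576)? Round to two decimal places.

SEM needed = half-width / z = 11.1/2.576 ≈ 4.309
Required reliability = 1 − (SEM/SD)² = 1 − 0.136 ≈ 0.864

0.86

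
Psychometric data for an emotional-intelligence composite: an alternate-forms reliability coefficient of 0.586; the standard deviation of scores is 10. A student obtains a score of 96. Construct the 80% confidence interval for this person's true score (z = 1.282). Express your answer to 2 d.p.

[87.75, 104.25]

The standard error of measurement is 10.000*√(1 − 0.586) ≈ 10.000*0.643 ≈ 6.434.
Half-width = 1.282*6.434 ≈ 8.249
80% CI: 96 ± 8.249 = [87.751, 104.249]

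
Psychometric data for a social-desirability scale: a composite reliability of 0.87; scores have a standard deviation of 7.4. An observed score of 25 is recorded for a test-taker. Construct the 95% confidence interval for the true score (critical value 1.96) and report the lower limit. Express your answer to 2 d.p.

SEM = 7.400·√(1 − 0.870) ≃ 2.668
Margin = 1.96 · 2.668 ≃ 5.229
Lower limit = 25 − 5.229 ≃ 19.771

19.77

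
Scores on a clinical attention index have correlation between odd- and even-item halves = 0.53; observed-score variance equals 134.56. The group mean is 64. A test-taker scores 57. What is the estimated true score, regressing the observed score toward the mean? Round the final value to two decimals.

Full-length reliability (Spearman-Brown) = 2(0.53)/(1+0.53) ≈ 0.6928
T̂ = r·X + (1 − r)·M = 0.6928×57 + 0.3072×64 ≈ 39.4902 + 19.6601 ≈ 59.1503

59.15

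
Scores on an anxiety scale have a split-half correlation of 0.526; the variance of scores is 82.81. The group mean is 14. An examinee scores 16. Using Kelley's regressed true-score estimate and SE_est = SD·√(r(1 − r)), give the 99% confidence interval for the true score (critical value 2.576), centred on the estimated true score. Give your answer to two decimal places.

[4.53, 26.23]

SD = √82.81 ≈ 9.100
Full-length reliability (Spearman-Brown) = 2(0.526)/(1+0.526) ≈ 0.689
Estimated true score = 0.689·16 + (1 − 0.689)·14 ≈ 15.379
SE_est = 9.100·√(0.689·0.311) ≈ 4.211
CI = 15.379 ± 2.576 · 4.211 → [4.531, 26.226]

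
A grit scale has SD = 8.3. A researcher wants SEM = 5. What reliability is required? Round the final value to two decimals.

r = 1 − (5.000/8.3)² ≃ 1 − 0.363 ≃ 0.637

0.64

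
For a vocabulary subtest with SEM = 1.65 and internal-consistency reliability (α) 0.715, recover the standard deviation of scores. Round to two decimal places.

σ = SEM·(1 − r)^(−1/2) ≃ 1.65×1.8732 ≃ 3.0907

3.09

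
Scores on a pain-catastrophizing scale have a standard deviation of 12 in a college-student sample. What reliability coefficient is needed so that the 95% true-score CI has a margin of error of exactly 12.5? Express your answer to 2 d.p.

0.72

SEM needed = half-width / z = 12.5/1.96 ≈ 6.3776
Required reliability = 1 − (SEM/SD)² = 1 − 0.2825 ≈ 0.7175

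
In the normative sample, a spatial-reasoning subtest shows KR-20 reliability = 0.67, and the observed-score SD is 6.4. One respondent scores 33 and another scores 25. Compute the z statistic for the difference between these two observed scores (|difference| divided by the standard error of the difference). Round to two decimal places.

SEM = 6.40000*√(1 − 0.67000) ≈ 3.67652
Standard error of the difference = 3.67652·√2 ≈ 5.19938
z = |33 − 25| / 5.19938 = 8 / 5.19938 ≈ 1.53864

1.54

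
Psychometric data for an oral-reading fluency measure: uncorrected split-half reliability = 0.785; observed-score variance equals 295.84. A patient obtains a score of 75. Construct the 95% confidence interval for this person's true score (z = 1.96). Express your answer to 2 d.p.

[63.30, 86.70]

σ = 295.84^(1/2) = 17.200
Spearman-Brown: r = 2(0.785) / (1 + 0.785) = 1.570 / 1.785 ≈ 0.880
SEM = 17.200 · √(1 − 0.880) = 17.200 · √0.120 ≈ 17.200 · 0.347 ≈ 5.969
Margin = 1.96 · 5.969 ≈ 11.700
95% CI: 75 ± 11.700 = [63.300, 86.700]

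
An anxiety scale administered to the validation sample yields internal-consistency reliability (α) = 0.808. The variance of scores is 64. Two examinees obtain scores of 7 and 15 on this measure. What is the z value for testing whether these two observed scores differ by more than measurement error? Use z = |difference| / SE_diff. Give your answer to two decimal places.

σ = 64^(1/2) = 8.000
The standard error of measurement is 8.000×√(1 − 0.808) ≈ 8.000×0.438 ≈ 3.505.
SE_diff = √2 × SEM ≈ 4.957
z = |7 − 15| / 4.957 = 8 / 4.957 ≈ 1.614

1.61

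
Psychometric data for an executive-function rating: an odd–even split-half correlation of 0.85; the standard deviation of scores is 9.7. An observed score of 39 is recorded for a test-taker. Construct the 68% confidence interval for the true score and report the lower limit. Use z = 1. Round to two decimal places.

Full-length reliability (Spearman-Brown) = 2(0.85)/(1+0.85) ≈ 0.9189
SEM = 9.7000 · √(1 − 0.9189) = 9.7000 · √0.0811 ≈ 9.7000 · 0.2847 ≈ 2.7620
1 · SEM ≈ 2.7620
Lower limit = 39 − 2.7620 ≈ 36.2380

36.24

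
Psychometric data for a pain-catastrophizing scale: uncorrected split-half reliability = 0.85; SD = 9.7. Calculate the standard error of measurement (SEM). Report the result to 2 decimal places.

r_full = 2·0.85 / (1 + 0.85) ≈ 0.9189
The standard error of measurement is 9.7000*√(1 − 0.9189) ≈ 9.7000*0.2847 ≈ 2.7620.

2.76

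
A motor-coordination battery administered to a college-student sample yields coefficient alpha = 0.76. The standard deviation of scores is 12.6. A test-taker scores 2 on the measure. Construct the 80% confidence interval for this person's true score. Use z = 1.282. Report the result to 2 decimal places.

SEM = 12.6000 × √(1 − 0.7600) = 12.6000 × √0.2400 ≈ 12.6000 × 0.4899 ≈ 6.1727
Margin = 1.282 × 6.1727 ≈ 7.9134
80% CI: 2 ± 7.9134 = [-5.9134, 9.9134]

[-5.91, 9.91]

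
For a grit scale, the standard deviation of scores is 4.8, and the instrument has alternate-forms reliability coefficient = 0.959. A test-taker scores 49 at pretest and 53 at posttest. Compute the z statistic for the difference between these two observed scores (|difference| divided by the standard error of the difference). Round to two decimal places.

2.91

SEM = 4.800 * √(1 − 0.959) = 4.800 * √0.041 ≈ 4.800 * 0.202 ≈ 0.972
SE_diff = √2 * SEM ≈ 1.375
z = |49 − 53| / 1.375 = 4 / 1.375 ≈ 2.910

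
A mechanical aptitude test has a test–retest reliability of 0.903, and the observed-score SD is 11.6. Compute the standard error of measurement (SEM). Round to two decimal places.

3.61

SEM = 11.600*√(1 − 0.903) ≈ 3.613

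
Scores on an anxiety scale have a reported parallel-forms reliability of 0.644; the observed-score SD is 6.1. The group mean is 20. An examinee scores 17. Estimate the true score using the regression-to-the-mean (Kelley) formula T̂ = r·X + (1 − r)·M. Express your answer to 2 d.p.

T̂ = 0.6440(17) + 0.3560(20) ≈ 18.0680

18.07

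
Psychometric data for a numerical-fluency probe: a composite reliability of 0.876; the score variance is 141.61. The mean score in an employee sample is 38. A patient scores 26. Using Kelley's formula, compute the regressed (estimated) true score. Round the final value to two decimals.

27.49

T̂ = r·X + (1 − r)·M = 0.876×26 + 0.124×38 = 22.776 + 4.712 ≈ 27.488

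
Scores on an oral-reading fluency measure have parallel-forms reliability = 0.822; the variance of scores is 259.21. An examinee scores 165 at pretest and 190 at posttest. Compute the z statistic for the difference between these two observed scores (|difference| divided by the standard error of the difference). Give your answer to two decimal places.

2.60

SD = √259.21 = 16.1000
SEM = 16.1000 · √(1 − 0.8220) = 16.1000 · √0.1780 ≈ 16.1000 · 0.4219 ≈ 6.7926
SE_diff = √2 · SEM ≈ 9.6062
z = 25 / 9.6062 ≈ 2.6025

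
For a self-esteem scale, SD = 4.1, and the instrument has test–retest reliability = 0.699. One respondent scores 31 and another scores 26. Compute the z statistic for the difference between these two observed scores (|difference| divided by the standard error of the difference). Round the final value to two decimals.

SEM = 4.1000 · √(1 − 0.6990) = 4.1000 · √0.3010 ≈ 4.1000 · 0.5486 ≈ 2.2494
SE_diff = √2 · SEM ≈ 3.1811
z = |31 − 26| / 3.1811 = 5 / 3.1811 ≈ 1.5718

1.57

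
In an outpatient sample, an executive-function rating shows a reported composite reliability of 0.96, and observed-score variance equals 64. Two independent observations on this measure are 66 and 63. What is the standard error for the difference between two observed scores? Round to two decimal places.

2.26

SD = √64 ≈ 8.0000
The standard error of measurement is 8.0000*√(1 − 0.9600) ≈ 8.0000*0.2000 ≈ 1.6000.
SE_diff = √2 * SEM ≈ 2.2627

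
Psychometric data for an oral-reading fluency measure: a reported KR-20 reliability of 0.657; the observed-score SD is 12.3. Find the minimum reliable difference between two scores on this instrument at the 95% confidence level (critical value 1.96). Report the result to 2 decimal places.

SEM = 12.300 · √(1 − 0.657) = 12.300 · √0.343 ≈ 12.300 · 0.586 ≈ 7.204
SE_diff = SEM · √2 ≈ 7.204 · 1.414 ≈ 10.187
Minimum reliable difference = 1.96 · SE_diff ≈ 1.96 · 10.187 ≈ 19.967

19.97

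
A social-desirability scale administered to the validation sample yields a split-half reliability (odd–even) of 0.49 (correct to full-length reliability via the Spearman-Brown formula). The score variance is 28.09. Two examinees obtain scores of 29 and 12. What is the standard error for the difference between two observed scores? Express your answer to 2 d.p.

4.39

σ = 28.09^(1/2) = 5.300
Spearman-Brown: r = 2(0.49) / (1 + 0.49) = 0.980 / 1.490 ≈ 0.658
SEM = 5.300 · √(1 − 0.658) = 5.300 · √0.342 ≈ 5.300 · 0.585 ≈ 3.101
Standard error of the difference = 3.101·√2 ≈ 4.385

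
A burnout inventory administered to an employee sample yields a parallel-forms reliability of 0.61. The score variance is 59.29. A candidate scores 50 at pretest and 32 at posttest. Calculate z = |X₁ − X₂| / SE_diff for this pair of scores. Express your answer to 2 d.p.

σ = 59.29^(1/2) = 7.700
SEM = 7.700×√(1 − 0.610) ≈ 4.809
Standard error of the difference = 4.809·√2 ≈ 6.800
z = 18 / 6.800 ≈ 2.647

2.65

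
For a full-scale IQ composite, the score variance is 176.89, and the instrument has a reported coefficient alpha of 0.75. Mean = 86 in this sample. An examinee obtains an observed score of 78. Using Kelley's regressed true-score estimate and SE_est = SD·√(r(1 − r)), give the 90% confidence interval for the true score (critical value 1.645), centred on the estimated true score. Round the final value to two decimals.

[70.53, 89.47]

SD = √176.89 = 13.300
T̂ = r·X + (1 − r)·M = 0.750*78 + 0.250*86 = 58.500 + 21.500 ≈ 80.000
SE_est = 13.300*√(0.750*0.250) ≈ 5.759
CI = 80.000 ± 1.645 * 5.759 → [70.526, 89.474]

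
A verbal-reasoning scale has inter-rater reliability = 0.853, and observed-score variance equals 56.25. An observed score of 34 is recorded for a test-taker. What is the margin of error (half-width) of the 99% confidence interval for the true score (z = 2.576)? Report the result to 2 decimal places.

7.41

SD = √56.25 ≈ 7.500
SEM = 7.500·√(1 − 0.853) ≈ 2.876
Half-width = 2.576·2.876 ≈ 7.407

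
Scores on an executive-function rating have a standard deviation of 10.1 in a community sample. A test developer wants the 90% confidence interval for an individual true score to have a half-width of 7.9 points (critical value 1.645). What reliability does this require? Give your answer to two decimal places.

SEM needed = half-width / z = 7.9/1.645 ≈ 4.8024
Required reliability = 1 − (SEM/SD)² = 1 − 0.2261 ≈ 0.7739

0.77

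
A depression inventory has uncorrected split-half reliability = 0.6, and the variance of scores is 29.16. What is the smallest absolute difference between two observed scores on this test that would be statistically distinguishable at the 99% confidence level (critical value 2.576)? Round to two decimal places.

SD = √29.16 = 5.400
Full-length reliability (Spearman-Brown) = 2(0.6)/(1+0.6) ≃ 0.750
SEM = 5.400 · √(1 − 0.750) = 5.400 · √0.250 ≃ 5.400 · 0.500 ≃ 2.700
Standard error of the difference = 2.700·√2 ≃ 3.818
Smallest detectable difference = 2.576·3.818 ≃ 9.836

9.84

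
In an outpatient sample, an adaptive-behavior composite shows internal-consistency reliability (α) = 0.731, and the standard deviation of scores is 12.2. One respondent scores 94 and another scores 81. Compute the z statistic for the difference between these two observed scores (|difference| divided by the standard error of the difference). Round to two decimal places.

1.45

SEM = 12.2000 * √(1 − 0.7310) = 12.2000 * √0.2690 ≈ 12.2000 * 0.5187 ≈ 6.3276
SE_diff = SEM * √2 ≈ 6.3276 * 1.4142 ≈ 8.9485
z = |94 − 81| / 8.9485 = 13 / 8.9485 ≈ 1.4528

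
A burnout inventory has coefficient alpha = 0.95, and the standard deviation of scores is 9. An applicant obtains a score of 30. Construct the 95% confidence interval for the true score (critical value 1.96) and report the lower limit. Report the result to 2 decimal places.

SEM = 9.000 * √(1 − 0.950) = 9.000 * √0.050 ≈ 9.000 * 0.224 ≈ 2.012
Margin = 1.96 * 2.012 ≈ 3.944
Lower bound: 30 − 3.944 = 26.056

26.06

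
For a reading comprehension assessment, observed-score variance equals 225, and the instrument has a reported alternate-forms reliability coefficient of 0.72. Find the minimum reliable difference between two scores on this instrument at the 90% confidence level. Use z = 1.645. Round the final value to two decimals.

σ = 225^(1/2) = 15.00000
The standard error of measurement is 15.00000·√(1 − 0.72000) ≈ 15.00000·0.52915 ≈ 7.93725.
Standard error of the difference = 7.93725·√2 ≈ 11.22497
Smallest detectable difference = 1.645·11.22497 ≈ 18.46508

18.47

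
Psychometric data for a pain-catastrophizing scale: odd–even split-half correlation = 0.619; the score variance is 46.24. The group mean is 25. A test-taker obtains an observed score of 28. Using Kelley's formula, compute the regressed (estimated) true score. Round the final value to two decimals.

Spearman-Brown: r = 2(0.619) / (1 + 0.619) = 1.2380 / 1.6190 ≃ 0.7647
T̂ = 0.7647(28) + 0.2353(25) ≃ 27.2940

27.29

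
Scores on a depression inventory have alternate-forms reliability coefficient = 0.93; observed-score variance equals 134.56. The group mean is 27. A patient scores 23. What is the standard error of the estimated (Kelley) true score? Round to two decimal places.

σ = 134.56^(1/2) = 11.60000
SE_est = SD · √(r(1 − r)) = 11.60000 · √0.06510 ≃ 11.60000 · 0.25515 ≃ 2.95971

2.96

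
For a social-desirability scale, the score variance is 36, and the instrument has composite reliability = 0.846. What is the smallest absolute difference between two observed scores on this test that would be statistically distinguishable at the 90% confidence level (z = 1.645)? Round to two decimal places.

5.48

SD = √36 ≈ 6.000
SEM = 6.000×√(1 − 0.846) ≈ 2.355
SE_diff = √2 × SEM ≈ 3.330
Smallest detectable difference = 1.645×3.330 ≈ 5.478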